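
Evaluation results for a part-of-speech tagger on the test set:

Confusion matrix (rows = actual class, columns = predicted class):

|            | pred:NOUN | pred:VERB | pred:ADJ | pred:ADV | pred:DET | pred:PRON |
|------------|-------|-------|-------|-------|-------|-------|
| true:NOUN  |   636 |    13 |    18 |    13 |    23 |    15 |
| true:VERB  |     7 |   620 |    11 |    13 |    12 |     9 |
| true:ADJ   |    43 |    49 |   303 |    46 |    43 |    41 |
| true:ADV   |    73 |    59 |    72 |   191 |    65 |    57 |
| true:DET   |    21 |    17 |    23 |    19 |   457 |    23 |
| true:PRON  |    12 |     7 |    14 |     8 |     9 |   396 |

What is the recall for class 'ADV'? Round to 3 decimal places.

0.369

One-vs-rest for 'ADV': TP = diagonal; FP = other classes predicted 'ADV'; FN = 'ADV' predicted as other.
recall = TP/(TP+FN).
ADV: TP=191, FN=73+59+72+65+57=326 → 191/517 = 0.3694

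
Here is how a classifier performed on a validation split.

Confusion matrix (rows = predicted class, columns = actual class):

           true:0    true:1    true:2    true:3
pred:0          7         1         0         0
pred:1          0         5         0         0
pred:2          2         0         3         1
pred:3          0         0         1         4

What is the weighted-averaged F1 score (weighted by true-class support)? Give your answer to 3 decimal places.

0.803

Per-class F1 score (2·TP/(2·TP+FP+FN)):
  0: TP=7, FP=1+0+0=1, FN=0+2+0=2 → 14/17 = 0.8235
  1: TP=5, FP=0+0+0=0, FN=1+0+0=1 → 10/11 = 0.9091
  2: TP=3, FP=2+0+1=3, FN=0+0+1=1 → 6/10 = 0.6000
  3: TP=4, FP=0+0+1=1, FN=0+0+1=1 → 8/10 = 0.8000
Weighted-F1 score = Σ (supportᵢ/N)·F1 scoreᵢ with N=24: (9/24)·0.8235 + (6/24)·0.9091 + (4/24)·0.6000 + (5/24)·0.8000 = 0.803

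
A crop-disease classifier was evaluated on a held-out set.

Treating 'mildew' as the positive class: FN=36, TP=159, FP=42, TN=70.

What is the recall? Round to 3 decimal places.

Recall = TP/(TP+FN) = 159/(159+36) = 159/195 = 0.815

0.815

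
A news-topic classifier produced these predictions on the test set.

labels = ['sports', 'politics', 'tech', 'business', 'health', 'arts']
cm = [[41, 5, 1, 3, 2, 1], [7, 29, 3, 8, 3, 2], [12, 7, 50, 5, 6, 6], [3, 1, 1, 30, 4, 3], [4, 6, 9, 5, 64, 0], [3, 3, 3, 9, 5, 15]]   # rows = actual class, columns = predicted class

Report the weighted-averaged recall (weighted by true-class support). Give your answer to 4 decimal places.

0.6379

Per-class recall (TP/(TP+FN)):
  sports: TP=41, FN=5+1+3+2+1=12 → 41/53 = 0.77358
  politics: TP=29, FN=7+3+8+3+2=23 → 29/52 = 0.55769
  tech: TP=50, FN=12+7+5+6+6=36 → 50/86 = 0.58140
  business: TP=30, FN=3+1+1+4+3=12 → 30/42 = 0.71429
  health: TP=64, FN=4+6+9+5+0=24 → 64/88 = 0.72727
  arts: TP=15, FN=3+3+3+9+5=23 → 15/38 = 0.39474
Weighted-recall = Σ (supportᵢ/N)·recallᵢ with N=359: (53/359)·0.77358 + (52/359)·0.55769 + (86/359)·0.58140 + (42/359)·0.71429 + (88/359)·0.72727 + (38/359)·0.39474 = 0.6379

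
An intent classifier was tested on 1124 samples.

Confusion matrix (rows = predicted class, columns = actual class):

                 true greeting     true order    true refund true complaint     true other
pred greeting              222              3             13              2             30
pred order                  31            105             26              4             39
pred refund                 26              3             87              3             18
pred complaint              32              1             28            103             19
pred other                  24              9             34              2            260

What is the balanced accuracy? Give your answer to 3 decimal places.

0.721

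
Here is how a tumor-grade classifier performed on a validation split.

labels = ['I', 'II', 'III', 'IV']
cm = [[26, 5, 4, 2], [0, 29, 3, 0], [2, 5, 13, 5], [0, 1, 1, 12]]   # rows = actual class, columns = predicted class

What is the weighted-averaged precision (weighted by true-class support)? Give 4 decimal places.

Per-class precision (TP/(TP+FP)):
  I: TP=26, FP=0+2+0=2 → 26/28 = 0.92857
  II: TP=29, FP=5+5+1=11 → 29/40 = 0.72500
  III: TP=13, FP=4+3+1=8 → 13/21 = 0.61905
  IV: TP=12, FP=2+0+5=7 → 12/19 = 0.63158
Weighted-precision = Σ (supportᵢ/N)·precisionᵢ with N=108: (37/108)·0.92857 + (32/108)·0.72500 + (25/108)·0.61905 + (14/108)·0.63158 = 0.7581

0.7581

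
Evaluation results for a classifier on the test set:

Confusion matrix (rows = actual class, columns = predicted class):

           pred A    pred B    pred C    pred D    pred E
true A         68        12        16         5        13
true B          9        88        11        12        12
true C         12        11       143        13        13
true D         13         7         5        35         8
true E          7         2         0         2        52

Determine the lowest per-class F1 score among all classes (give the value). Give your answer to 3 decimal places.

0.519

Per-class F1 score (2·TP/(2·TP+FP+FN)):
  A: TP=68, FP=9+12+13+7=41, FN=12+16+5+13=46 → 136/223 = 0.6099
  B: TP=88, FP=12+11+7+2=32, FN=9+11+12+12=44 → 176/252 = 0.6984
  C: TP=143, FP=16+11+5+0=32, FN=12+11+13+13=49 → 286/367 = 0.7793
  D: TP=35, FP=5+12+13+2=32, FN=13+7+5+8=33 → 70/135 = 0.5185
  E: TP=52, FP=13+12+13+8=46, FN=7+2+0+2=11 → 104/161 = 0.6460
Lowest is class 'D' with F1 score = 0.519.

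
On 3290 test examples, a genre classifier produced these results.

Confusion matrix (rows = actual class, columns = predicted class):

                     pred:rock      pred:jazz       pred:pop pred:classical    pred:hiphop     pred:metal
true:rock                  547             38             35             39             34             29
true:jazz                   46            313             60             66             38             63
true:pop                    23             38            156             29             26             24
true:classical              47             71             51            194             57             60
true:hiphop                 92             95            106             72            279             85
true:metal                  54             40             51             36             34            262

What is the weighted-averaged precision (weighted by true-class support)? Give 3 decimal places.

Per-class precision (TP/(TP+FP)):
  rock: TP=547, FP=46+23+47+92+54=262 → 547/809 = 0.6761
  jazz: TP=313, FP=38+38+71+95+40=282 → 313/595 = 0.5261
  pop: TP=156, FP=35+60+51+106+51=303 → 156/459 = 0.3399
  classical: TP=194, FP=39+66+29+72+36=242 → 194/436 = 0.4450
  hiphop: TP=279, FP=34+38+26+57+34=189 → 279/468 = 0.5962
  metal: TP=262, FP=29+63+24+60+85=261 → 262/523 = 0.5010
Weighted-precision = Σ (supportᵢ/N)·precisionᵢ with N=3290: (722/3290)·0.6761 + (586/3290)·0.5261 + (296/3290)·0.3399 + (480/3290)·0.4450 + (729/3290)·0.5962 + (477/3290)·0.5010 = 0.542

0.542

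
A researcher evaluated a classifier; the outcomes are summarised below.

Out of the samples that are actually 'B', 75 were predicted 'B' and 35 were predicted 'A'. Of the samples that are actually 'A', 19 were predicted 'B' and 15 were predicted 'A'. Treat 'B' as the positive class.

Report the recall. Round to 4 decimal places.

0.6818

Recall = TP/(TP+FN) = 75/(75+35) = 75/110 = 0.6818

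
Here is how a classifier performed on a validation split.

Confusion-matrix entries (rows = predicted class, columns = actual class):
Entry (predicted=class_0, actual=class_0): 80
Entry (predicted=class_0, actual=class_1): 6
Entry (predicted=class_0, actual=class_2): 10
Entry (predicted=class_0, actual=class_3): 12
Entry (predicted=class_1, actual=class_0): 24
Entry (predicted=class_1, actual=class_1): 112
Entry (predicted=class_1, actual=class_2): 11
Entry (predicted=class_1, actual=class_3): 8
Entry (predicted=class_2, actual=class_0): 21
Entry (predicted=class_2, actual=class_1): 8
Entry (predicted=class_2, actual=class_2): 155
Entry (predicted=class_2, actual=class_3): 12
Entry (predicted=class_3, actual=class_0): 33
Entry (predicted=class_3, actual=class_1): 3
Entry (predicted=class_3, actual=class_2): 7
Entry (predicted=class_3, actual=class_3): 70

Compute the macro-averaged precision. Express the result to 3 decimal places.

Per-class precision (TP/(TP+FP)):
  class_0: TP=80, FP=6+10+12=28 → 80/108 = 0.7407
  class_1: TP=112, FP=24+11+8=43 → 112/155 = 0.7226
  class_2: TP=155, FP=21+8+12=41 → 155/196 = 0.7908
  class_3: TP=70, FP=33+3+7=43 → 70/113 = 0.6195
Macro-precision = mean = (0.7407 + 0.7226 + 0.7908 + 0.6195) / 4 = 0.718

0.718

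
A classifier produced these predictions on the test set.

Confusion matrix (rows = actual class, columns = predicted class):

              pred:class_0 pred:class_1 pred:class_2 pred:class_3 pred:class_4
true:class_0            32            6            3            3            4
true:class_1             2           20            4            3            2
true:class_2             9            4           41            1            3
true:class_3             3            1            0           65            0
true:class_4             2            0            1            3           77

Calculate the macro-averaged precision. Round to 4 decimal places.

0.7821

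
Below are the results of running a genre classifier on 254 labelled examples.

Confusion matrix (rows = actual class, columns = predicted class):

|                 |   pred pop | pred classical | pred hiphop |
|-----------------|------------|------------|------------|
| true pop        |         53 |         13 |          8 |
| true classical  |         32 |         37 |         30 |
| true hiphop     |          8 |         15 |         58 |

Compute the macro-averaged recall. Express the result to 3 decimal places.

0.602

Per-class recall (TP/(TP+FN)):
  pop: TP=53, FN=13+8=21 → 53/74 = 0.7162
  classical: TP=37, FN=32+30=62 → 37/99 = 0.3737
  hiphop: TP=58, FN=8+15=23 → 58/81 = 0.7160
Macro-recall = mean = (0.7162 + 0.3737 + 0.7160) / 3 = 0.602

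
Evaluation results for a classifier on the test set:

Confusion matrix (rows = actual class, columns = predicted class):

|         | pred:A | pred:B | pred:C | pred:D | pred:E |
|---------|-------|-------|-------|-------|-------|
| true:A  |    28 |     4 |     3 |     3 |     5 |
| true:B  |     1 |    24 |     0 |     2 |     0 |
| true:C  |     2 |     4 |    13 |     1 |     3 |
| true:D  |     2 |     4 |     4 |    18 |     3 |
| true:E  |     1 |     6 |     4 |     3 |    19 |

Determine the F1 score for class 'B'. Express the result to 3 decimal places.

0.696

Treat 'B' as positive and all other classes as negative.
F1 score = 2·TP/(2·TP+FP+FN).
B: TP=24, FP=4+4+4+6=18, FN=1+0+2+0=3 → 48/69 = 0.6957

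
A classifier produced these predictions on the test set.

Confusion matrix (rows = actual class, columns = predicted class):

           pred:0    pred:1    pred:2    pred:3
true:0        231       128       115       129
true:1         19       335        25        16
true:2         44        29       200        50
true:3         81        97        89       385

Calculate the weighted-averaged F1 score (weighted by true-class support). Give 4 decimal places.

Per-class F1 score (2·TP/(2·TP+FP+FN)):
  0: TP=231, FP=19+44+81=144, FN=128+115+129=372 → 462/978 = 0.47239
  1: TP=335, FP=128+29+97=254, FN=19+25+16=60 → 670/984 = 0.68089
  2: TP=200, FP=115+25+89=229, FN=44+29+50=123 → 400/752 = 0.53191
  3: TP=385, FP=129+16+50=195, FN=81+97+89=267 → 770/1232 = 0.62500
Weighted-F1 score = Σ (supportᵢ/N)·F1 scoreᵢ with N=1973: (603/1973)·0.47239 + (395/1973)·0.68089 + (323/1973)·0.53191 + (652/1973)·0.62500 = 0.5743

0.5743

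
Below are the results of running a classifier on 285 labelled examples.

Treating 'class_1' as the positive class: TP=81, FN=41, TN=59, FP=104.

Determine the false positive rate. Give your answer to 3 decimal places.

FPR = FP/(FP+TN) = 104/(104+59) = 0.638

0.638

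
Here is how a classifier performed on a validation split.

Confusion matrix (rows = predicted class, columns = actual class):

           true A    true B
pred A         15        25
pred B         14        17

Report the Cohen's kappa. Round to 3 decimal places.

Observed agreement pₒ = trace/N = 32/71 = 0.4507
Expected agreement pₑ = Σ (rowᵢ·colᵢ)/N² = (29·40 + 42·31)/71² = 0.4884
κ = (pₒ − pₑ)/(1 − pₑ) = (0.4507 − 0.4884)/(1 − 0.4884) = -0.074

-0.074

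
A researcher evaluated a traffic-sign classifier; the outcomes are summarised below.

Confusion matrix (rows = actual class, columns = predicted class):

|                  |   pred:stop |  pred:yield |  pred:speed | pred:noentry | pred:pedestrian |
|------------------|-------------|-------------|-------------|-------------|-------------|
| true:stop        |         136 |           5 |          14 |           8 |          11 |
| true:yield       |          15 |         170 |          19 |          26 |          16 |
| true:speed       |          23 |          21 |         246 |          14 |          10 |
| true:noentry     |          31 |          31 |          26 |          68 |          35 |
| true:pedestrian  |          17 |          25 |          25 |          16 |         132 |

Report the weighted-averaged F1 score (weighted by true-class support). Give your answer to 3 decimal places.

Per-class F1 score (2·TP/(2·TP+FP+FN)):
  stop: TP=136, FP=15+23+31+17=86, FN=5+14+8+11=38 → 272/396 = 0.6869
  yield: TP=170, FP=5+21+31+25=82, FN=15+19+26+16=76 → 340/498 = 0.6827
  speed: TP=246, FP=14+19+26+25=84, FN=23+21+14+10=68 → 492/644 = 0.7640
  noentry: TP=68, FP=8+26+14+16=64, FN=31+31+26+35=123 → 136/323 = 0.4211
  pedestrian: TP=132, FP=11+16+10+35=72, FN=17+25+25+16=83 → 264/419 = 0.6301
Weighted-F1 score = Σ (supportᵢ/N)·F1 scoreᵢ with N=1140: (174/1140)·0.6869 + (246/1140)·0.6827 + (314/1140)·0.7640 + (191/1140)·0.4211 + (215/1140)·0.6301 = 0.652

0.652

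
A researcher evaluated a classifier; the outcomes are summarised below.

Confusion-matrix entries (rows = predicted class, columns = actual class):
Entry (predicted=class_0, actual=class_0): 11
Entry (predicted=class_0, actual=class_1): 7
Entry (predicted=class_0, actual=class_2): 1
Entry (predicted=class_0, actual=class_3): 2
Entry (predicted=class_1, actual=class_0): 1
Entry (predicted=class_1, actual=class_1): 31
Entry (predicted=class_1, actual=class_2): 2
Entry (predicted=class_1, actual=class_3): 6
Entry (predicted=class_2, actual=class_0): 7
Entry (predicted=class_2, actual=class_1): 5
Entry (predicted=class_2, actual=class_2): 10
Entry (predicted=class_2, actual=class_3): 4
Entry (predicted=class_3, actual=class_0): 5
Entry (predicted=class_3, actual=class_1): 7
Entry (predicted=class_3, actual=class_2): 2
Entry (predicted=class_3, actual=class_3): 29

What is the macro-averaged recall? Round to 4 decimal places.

Per-class recall (TP/(TP+FN)):
  class_0: TP=11, FN=1+7+5=13 → 11/24 = 0.45833
  class_1: TP=31, FN=7+5+7=19 → 31/50 = 0.62000
  class_2: TP=10, FN=1+2+2=5 → 10/15 = 0.66667
  class_3: TP=29, FN=2+6+4=12 → 29/41 = 0.70732
Macro-recall = mean = (0.45833 + 0.62000 + 0.66667 + 0.70732) / 4 = 0.6131

0.6131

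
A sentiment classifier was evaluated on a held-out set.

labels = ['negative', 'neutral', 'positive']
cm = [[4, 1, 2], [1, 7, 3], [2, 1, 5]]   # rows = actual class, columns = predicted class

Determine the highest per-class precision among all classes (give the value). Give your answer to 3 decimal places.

0.778

Per-class precision (TP/(TP+FP)):
  negative: TP=4, FP=1+2=3 → 4/7 = 0.5714
  neutral: TP=7, FP=1+1=2 → 7/9 = 0.7778
  positive: TP=5, FP=2+3=5 → 5/10 = 0.5000
Highest is class 'neutral' with precision = 0.778.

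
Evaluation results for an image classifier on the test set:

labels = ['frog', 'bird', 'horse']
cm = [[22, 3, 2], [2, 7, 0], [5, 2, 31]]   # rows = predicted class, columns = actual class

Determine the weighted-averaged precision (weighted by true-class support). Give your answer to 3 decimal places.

0.809

Per-class precision (TP/(TP+FP)):
  frog: TP=22, FP=3+2=5 → 22/27 = 0.8148
  bird: TP=7, FP=2+0=2 → 7/9 = 0.7778
  horse: TP=31, FP=5+2=7 → 31/38 = 0.8158
Weighted-precision = Σ (supportᵢ/N)·precisionᵢ with N=74: (29/74)·0.8148 + (12/74)·0.7778 + (33/74)·0.8158 = 0.809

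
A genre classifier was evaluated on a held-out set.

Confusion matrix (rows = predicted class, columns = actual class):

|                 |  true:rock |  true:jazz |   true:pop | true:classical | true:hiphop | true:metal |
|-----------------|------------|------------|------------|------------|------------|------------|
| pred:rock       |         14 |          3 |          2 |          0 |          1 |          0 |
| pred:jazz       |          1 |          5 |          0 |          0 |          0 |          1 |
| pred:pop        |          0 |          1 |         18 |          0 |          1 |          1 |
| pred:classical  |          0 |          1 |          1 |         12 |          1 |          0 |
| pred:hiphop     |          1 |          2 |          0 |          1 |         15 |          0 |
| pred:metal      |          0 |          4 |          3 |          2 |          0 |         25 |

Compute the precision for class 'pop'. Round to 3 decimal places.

0.857

Take TP from the diagonal, FP from the rest of the 'pop' prediction marginal, FN from the rest of the 'pop' actual marginal.
precision = TP/(TP+FP).
pop: TP=18, FP=0+1+0+1+1=3 → 18/21 = 0.8571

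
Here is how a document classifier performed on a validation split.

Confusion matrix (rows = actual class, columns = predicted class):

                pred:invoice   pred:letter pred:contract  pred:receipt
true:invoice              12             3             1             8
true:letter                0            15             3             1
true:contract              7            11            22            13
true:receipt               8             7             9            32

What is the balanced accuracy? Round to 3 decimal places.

Balanced accuracy = mean of per-class recall.
  invoice: recall = 12/24 = 0.5000
  letter: recall = 15/19 = 0.7895
  contract: recall = 22/53 = 0.4151
  receipt: recall = 32/56 = 0.5714
Mean = (0.5000 + 0.7895 + 0.4151 + 0.5714) / 4 = 0.569

0.569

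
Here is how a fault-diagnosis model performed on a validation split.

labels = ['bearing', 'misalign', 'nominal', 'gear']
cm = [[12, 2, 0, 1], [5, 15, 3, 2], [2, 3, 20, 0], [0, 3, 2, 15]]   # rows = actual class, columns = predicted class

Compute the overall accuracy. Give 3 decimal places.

Accuracy = trace / total = (12+15+20+15=62) / 85 = 62/85 = 0.729

0.729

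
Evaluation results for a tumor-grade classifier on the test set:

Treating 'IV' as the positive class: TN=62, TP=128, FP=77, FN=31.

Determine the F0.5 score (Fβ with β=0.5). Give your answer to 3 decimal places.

0.654

Fβ = (1+β²)·TP / ((1+β²)·TP + β²·FN + FP), with β²=1/4
= 1.25·128 / (1.25·128 + 0.25·31 + 77) = 0.654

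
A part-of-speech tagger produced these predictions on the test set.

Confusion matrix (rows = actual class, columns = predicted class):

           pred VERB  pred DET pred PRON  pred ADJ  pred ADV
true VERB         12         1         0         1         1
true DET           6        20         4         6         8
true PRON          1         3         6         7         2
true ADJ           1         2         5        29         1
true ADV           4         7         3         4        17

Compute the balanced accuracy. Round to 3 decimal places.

Balanced accuracy = mean of per-class recall.
  VERB: recall = 12/15 = 0.8000
  DET: recall = 20/44 = 0.4545
  PRON: recall = 6/19 = 0.3158
  ADJ: recall = 29/38 = 0.7632
  ADV: recall = 17/35 = 0.4857
Mean = (0.8000 + 0.4545 + 0.3158 + 0.7632 + 0.4857) / 5 = 0.564

0.564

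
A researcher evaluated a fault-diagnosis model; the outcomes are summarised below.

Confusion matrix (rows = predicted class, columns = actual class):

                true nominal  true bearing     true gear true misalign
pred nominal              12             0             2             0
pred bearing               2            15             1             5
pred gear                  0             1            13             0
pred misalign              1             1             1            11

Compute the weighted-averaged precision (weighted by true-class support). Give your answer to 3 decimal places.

Per-class precision (TP/(TP+FP)):
  nominal: TP=12, FP=0+2+0=2 → 12/14 = 0.8571
  bearing: TP=15, FP=2+1+5=8 → 15/23 = 0.6522
  gear: TP=13, FP=0+1+0=1 → 13/14 = 0.9286
  misalign: TP=11, FP=1+1+1=3 → 11/14 = 0.7857
Weighted-precision = Σ (supportᵢ/N)·precisionᵢ with N=65: (15/65)·0.8571 + (17/65)·0.6522 + (17/65)·0.9286 + (16/65)·0.7857 = 0.805

0.805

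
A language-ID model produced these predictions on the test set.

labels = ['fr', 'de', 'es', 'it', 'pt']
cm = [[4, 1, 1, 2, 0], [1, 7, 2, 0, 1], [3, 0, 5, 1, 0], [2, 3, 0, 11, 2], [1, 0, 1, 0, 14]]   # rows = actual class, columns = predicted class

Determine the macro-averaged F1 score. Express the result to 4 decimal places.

0.6298

Per-class F1 score (2·TP/(2·TP+FP+FN)):
  fr: TP=4, FP=1+3+2+1=7, FN=1+1+2+0=4 → 8/19 = 0.42105
  de: TP=7, FP=1+0+3+0=4, FN=1+2+0+1=4 → 14/22 = 0.63636
  es: TP=5, FP=1+2+0+1=4, FN=3+0+1+0=4 → 10/18 = 0.55556
  it: TP=11, FP=2+0+1+0=3, FN=2+3+0+2=7 → 22/32 = 0.68750
  pt: TP=14, FP=0+1+0+2=3, FN=1+0+1+0=2 → 28/33 = 0.84848
Macro-F1 score = mean = (0.42105 + 0.63636 + 0.55556 + 0.68750 + 0.84848) / 5 = 0.6298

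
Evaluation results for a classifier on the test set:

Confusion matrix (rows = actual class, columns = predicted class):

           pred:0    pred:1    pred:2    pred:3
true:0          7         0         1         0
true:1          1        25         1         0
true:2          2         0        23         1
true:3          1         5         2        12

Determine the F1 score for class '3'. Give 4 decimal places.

0.7273

One-vs-rest for '3': TP = diagonal; FP = other classes predicted '3'; FN = '3' predicted as other.
F1 score = 2·TP/(2·TP+FP+FN).
3: TP=12, FP=0+0+1=1, FN=1+5+2=8 → 24/33 = 0.72727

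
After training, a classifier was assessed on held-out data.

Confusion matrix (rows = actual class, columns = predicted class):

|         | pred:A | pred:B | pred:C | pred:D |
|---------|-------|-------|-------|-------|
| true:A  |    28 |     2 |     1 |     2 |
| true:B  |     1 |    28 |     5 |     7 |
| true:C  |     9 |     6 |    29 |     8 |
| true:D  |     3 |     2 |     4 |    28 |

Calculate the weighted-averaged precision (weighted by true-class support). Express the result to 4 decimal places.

0.7021

Per-class precision (TP/(TP+FP)):
  A: TP=28, FP=1+9+3=13 → 28/41 = 0.68293
  B: TP=28, FP=2+6+2=10 → 28/38 = 0.73684
  C: TP=29, FP=1+5+4=10 → 29/39 = 0.74359
  D: TP=28, FP=2+7+8=17 → 28/45 = 0.62222
Weighted-precision = Σ (supportᵢ/N)·precisionᵢ with N=163: (33/163)·0.68293 + (41/163)·0.73684 + (52/163)·0.74359 + (37/163)·0.62222 = 0.7021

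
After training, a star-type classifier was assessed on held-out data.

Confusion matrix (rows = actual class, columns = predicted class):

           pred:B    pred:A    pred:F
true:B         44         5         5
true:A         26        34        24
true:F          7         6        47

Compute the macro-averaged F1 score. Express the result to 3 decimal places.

Per-class F1 score (2·TP/(2·TP+FP+FN)):
  B: TP=44, FP=26+7=33, FN=5+5=10 → 88/131 = 0.6718
  A: TP=34, FP=5+6=11, FN=26+24=50 → 68/129 = 0.5271
  F: TP=47, FP=5+24=29, FN=7+6=13 → 94/136 = 0.6912
Macro-F1 score = mean = (0.6718 + 0.5271 + 0.6912) / 3 = 0.630

0.630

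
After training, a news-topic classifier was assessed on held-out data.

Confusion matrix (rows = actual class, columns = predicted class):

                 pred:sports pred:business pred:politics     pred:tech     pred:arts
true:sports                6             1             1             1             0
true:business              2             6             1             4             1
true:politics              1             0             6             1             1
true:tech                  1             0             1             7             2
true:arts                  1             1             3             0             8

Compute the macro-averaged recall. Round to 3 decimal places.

Per-class recall (TP/(TP+FN)):
  sports: TP=6, FN=1+1+1+0=3 → 6/9 = 0.6667
  business: TP=6, FN=2+1+4+1=8 → 6/14 = 0.4286
  politics: TP=6, FN=1+0+1+1=3 → 6/9 = 0.6667
  tech: TP=7, FN=1+0+1+2=4 → 7/11 = 0.6364
  arts: TP=8, FN=1+1+3+0=5 → 8/13 = 0.6154
Macro-recall = mean = (0.6667 + 0.4286 + 0.6667 + 0.6364 + 0.6154) / 5 = 0.603

0.603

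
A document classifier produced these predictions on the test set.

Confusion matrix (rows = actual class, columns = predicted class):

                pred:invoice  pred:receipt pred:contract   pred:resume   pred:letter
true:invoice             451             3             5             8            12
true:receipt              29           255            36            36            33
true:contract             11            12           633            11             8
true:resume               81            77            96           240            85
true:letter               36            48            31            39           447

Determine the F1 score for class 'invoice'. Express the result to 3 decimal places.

Treat 'invoice' as positive and all other classes as negative.
F1 score = 2·TP/(2·TP+FP+FN).
invoice: TP=451, FP=29+11+81+36=157, FN=3+5+8+12=28 → 902/1087 = 0.8298

0.830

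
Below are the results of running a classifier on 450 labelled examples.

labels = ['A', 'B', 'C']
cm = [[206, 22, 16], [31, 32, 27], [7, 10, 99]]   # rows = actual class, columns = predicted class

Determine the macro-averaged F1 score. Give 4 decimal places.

0.6758

Per-class F1 score (2·TP/(2·TP+FP+FN)):
  A: TP=206, FP=31+7=38, FN=22+16=38 → 412/488 = 0.84426
  B: TP=32, FP=22+10=32, FN=31+27=58 → 64/154 = 0.41558
  C: TP=99, FP=16+27=43, FN=7+10=17 → 198/258 = 0.76744
Macro-F1 score = mean = (0.84426 + 0.41558 + 0.76744) / 3 = 0.6758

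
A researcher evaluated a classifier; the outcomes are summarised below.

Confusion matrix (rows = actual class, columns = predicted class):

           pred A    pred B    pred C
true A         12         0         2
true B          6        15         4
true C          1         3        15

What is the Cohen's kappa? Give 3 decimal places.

0.587

Observed agreement pₒ = trace/N = 42/58 = 0.7241
Expected agreement pₑ = Σ (rowᵢ·colᵢ)/N² = (14·19 + 25·18 + 19·21)/58² = 0.3315
κ = (pₒ − pₑ)/(1 − pₑ) = (0.7241 − 0.3315)/(1 − 0.3315) = 0.587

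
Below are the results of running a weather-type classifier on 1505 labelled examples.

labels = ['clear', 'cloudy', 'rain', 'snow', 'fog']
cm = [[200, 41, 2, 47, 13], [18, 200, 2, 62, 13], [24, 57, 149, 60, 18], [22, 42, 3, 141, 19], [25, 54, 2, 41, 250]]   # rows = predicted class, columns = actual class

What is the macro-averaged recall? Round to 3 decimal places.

0.669

Per-class recall (TP/(TP+FN)):
  clear: TP=200, FN=18+24+22+25=89 → 200/289 = 0.6920
  cloudy: TP=200, FN=41+57+42+54=194 → 200/394 = 0.5076
  rain: TP=149, FN=2+2+3+2=9 → 149/158 = 0.9430
  snow: TP=141, FN=47+62+60+41=210 → 141/351 = 0.4017
  fog: TP=250, FN=13+13+18+19=63 → 250/313 = 0.7987
Macro-recall = mean = (0.6920 + 0.5076 + 0.9430 + 0.4017 + 0.7987) / 5 = 0.669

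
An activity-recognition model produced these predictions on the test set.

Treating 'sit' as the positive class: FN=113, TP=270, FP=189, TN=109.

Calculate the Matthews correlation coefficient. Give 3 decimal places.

0.075

MCC = (TP·TN − FP·FN) / √((TP+FP)(TP+FN)(TN+FP)(TN+FN))
Numerator = 270·109 − 189·113 = 8073
Denominator = √(459·383·298·222) = √11630026332 = 107842.5998
MCC = 8073 / 107842.5998 = 0.075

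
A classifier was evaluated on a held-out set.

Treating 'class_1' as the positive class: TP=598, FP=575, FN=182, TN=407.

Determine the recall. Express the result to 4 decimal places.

Recall = TP/(TP+FN) = 598/(598+182) = 598/780 = 0.7667

0.7667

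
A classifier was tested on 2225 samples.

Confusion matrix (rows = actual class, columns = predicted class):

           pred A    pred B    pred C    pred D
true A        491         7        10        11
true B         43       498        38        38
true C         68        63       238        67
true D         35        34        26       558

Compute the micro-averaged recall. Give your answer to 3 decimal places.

0.802

Micro-averaging pools counts across classes: ΣTP=1785, ΣFP=440, ΣFN=440.
Micro-recall = TP/(TP+FN) on pooled counts = 0.802 (equals overall accuracy in single-label multiclass).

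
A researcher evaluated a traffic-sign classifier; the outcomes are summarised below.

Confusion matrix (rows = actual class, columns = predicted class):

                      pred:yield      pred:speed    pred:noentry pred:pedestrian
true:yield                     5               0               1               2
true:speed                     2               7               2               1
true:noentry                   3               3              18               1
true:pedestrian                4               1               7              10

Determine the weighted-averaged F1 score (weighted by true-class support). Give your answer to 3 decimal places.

Per-class F1 score (2·TP/(2·TP+FP+FN)):
  yield: TP=5, FP=2+3+4=9, FN=0+1+2=3 → 10/22 = 0.4545
  speed: TP=7, FP=0+3+1=4, FN=2+2+1=5 → 14/23 = 0.6087
  noentry: TP=18, FP=1+2+7=10, FN=3+3+1=7 → 36/53 = 0.6792
  pedestrian: TP=10, FP=2+1+1=4, FN=4+1+7=12 → 20/36 = 0.5556
Weighted-F1 score = Σ (supportᵢ/N)·F1 scoreᵢ with N=67: (8/67)·0.4545 + (12/67)·0.6087 + (25/67)·0.6792 + (22/67)·0.5556 = 0.599

0.599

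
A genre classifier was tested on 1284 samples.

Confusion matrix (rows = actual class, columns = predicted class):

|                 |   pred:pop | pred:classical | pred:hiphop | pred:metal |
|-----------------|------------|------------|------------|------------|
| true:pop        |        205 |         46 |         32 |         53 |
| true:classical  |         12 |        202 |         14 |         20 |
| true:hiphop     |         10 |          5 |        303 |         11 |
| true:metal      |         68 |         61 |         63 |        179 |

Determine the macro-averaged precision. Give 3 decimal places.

0.689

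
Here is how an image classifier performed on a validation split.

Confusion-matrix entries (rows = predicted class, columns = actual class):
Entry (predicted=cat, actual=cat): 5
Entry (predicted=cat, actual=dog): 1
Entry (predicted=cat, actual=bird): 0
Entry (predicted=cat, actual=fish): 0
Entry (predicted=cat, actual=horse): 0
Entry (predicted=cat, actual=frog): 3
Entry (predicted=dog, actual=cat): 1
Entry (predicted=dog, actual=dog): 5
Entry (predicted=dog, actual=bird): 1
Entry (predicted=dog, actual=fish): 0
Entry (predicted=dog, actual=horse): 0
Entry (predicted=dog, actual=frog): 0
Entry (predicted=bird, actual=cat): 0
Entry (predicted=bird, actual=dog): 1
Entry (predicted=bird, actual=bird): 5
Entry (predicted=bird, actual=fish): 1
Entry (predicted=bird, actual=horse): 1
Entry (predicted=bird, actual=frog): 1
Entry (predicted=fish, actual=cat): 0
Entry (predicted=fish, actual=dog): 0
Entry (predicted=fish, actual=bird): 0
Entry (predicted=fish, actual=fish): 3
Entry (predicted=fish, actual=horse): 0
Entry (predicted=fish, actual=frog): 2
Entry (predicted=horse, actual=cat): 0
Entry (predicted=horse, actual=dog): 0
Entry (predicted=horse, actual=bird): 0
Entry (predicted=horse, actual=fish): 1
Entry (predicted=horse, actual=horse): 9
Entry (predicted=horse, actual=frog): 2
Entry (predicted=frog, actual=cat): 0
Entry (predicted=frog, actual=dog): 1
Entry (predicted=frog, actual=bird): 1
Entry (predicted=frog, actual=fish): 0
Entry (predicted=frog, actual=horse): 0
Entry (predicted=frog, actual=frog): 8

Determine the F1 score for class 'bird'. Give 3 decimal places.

0.625

Treat 'bird' as positive and all other classes as negative.
F1 score = 2·TP/(2·TP+FP+FN).
bird: TP=5, FP=0+1+1+1+1=4, FN=0+1+0+0+1=2 → 10/16 = 0.6250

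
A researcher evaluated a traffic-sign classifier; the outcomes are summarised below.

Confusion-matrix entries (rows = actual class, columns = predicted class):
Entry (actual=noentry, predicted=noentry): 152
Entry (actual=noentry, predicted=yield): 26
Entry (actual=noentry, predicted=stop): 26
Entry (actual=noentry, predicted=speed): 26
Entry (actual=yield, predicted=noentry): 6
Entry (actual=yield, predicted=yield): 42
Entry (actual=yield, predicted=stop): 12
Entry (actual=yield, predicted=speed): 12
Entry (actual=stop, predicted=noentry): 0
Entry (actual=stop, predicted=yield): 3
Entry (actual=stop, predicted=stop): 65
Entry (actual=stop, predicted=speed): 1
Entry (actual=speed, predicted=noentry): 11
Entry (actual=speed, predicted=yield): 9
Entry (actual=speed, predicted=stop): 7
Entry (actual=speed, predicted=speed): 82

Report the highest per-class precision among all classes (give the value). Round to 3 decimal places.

0.899

Per-class precision (TP/(TP+FP)):
  noentry: TP=152, FP=6+0+11=17 → 152/169 = 0.8994
  yield: TP=42, FP=26+3+9=38 → 42/80 = 0.5250
  stop: TP=65, FP=26+12+7=45 → 65/110 = 0.5909
  speed: TP=82, FP=26+12+1=39 → 82/121 = 0.6777
Highest is class 'noentry' with precision = 0.899.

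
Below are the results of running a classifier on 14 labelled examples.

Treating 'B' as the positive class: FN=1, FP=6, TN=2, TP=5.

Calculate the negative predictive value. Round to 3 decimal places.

NPV = TN/(TN+FN) = 2/(2+1) = 0.667

0.667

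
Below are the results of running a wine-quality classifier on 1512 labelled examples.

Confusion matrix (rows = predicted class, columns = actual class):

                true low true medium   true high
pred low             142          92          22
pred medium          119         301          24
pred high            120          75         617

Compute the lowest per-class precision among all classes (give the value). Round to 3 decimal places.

Per-class precision (TP/(TP+FP)):
  low: TP=142, FP=92+22=114 → 142/256 = 0.5547
  medium: TP=301, FP=119+24=143 → 301/444 = 0.6779
  high: TP=617, FP=120+75=195 → 617/812 = 0.7599
Lowest is class 'low' with precision = 0.555.

0.555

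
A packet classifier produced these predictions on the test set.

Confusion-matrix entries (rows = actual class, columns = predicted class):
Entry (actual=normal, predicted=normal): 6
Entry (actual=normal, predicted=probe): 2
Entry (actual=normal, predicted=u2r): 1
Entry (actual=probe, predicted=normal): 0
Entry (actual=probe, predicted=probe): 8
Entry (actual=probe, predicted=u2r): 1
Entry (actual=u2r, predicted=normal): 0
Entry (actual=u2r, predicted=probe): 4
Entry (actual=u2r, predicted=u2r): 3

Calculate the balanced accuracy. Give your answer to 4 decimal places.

Balanced accuracy = mean of per-class recall.
  normal: recall = 6/9 = 0.66667
  probe: recall = 8/9 = 0.88889
  u2r: recall = 3/7 = 0.42857
Mean = (0.66667 + 0.88889 + 0.42857) / 3 = 0.6614

0.6614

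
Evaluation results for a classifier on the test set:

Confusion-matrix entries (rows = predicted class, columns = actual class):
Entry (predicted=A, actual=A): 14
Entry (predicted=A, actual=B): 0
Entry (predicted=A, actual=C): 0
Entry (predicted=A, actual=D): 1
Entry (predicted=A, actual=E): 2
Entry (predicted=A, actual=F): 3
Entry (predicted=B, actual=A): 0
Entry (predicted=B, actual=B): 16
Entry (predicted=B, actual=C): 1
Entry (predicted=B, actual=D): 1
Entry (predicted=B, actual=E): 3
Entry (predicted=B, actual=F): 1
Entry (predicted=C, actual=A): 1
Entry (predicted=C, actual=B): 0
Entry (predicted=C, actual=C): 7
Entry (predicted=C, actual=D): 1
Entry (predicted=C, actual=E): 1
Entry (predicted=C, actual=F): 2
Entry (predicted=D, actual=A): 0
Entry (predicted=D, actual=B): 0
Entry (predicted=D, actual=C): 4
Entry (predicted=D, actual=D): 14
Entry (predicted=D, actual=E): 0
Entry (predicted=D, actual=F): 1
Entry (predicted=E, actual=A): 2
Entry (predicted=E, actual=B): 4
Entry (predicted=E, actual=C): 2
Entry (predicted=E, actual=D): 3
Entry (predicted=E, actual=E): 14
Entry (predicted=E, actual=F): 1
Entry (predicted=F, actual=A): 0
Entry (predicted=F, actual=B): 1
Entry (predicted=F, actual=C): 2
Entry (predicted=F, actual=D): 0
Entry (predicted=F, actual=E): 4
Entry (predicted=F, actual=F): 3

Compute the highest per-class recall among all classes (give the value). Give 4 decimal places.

0.8235

Per-class recall (TP/(TP+FN)):
  A: TP=14, FN=0+1+0+2+0=3 → 14/17 = 0.82353
  B: TP=16, FN=0+0+0+4+1=5 → 16/21 = 0.76190
  C: TP=7, FN=0+1+4+2+2=9 → 7/16 = 0.43750
  D: TP=14, FN=1+1+1+3+0=6 → 14/20 = 0.70000
  E: TP=14, FN=2+3+1+0+4=10 → 14/24 = 0.58333
  F: TP=3, FN=3+1+2+1+1=8 → 3/11 = 0.27273
Highest is class 'A' with recall = 0.8235.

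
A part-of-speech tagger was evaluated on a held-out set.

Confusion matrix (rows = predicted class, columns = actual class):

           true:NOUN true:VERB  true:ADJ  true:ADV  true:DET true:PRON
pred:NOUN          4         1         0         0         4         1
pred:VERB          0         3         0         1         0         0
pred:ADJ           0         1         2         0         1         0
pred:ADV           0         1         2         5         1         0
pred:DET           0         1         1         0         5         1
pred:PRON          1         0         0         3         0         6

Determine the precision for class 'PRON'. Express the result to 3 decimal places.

0.600

Treat 'PRON' as positive and all other classes as negative.
precision = TP/(TP+FP).
PRON: TP=6, FP=1+0+0+3+0=4 → 6/10 = 0.6000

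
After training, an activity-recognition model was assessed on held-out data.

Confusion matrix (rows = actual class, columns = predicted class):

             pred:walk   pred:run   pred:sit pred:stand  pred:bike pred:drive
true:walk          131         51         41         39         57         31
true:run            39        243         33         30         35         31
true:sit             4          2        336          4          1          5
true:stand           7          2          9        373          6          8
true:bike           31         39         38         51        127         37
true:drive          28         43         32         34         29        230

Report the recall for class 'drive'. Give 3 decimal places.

0.581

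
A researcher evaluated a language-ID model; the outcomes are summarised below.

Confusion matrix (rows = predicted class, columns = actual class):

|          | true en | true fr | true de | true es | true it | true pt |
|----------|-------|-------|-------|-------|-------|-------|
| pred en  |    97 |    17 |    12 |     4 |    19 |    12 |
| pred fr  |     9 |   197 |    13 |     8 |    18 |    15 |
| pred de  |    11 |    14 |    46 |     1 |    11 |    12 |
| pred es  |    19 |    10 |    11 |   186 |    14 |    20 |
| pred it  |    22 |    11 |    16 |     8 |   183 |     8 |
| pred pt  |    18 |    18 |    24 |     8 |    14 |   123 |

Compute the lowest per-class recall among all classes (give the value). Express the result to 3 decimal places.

Per-class recall (TP/(TP+FN)):
  en: TP=97, FN=9+11+19+22+18=79 → 97/176 = 0.5511
  fr: TP=197, FN=17+14+10+11+18=70 → 197/267 = 0.7378
  de: TP=46, FN=12+13+11+16+24=76 → 46/122 = 0.3770
  es: TP=186, FN=4+8+1+8+8=29 → 186/215 = 0.8651
  it: TP=183, FN=19+18+11+14+14=76 → 183/259 = 0.7066
  pt: TP=123, FN=12+15+12+20+8=67 → 123/190 = 0.6474
Lowest is class 'de' with recall = 0.377.

0.377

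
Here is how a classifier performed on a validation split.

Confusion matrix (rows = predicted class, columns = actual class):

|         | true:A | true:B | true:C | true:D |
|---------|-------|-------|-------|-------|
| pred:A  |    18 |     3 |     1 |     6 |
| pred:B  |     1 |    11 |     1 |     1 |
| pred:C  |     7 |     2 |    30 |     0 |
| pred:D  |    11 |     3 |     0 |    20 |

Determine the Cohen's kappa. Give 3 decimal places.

0.576

Observed agreement pₒ = trace/N = 79/115 = 0.6870
Expected agreement pₑ = Σ (rowᵢ·colᵢ)/N² = (37·28 + 19·14 + 32·39 + 27·34)/115² = 0.2622
κ = (pₒ − pₑ)/(1 − pₑ) = (0.6870 − 0.2622)/(1 − 0.2622) = 0.576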